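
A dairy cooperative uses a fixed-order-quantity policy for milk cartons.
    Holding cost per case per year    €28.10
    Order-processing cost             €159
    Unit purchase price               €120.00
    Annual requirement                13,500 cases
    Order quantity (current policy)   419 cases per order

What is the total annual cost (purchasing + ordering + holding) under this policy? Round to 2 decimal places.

€1,631,009.86

Orders/yr = 13,500/419 = 32.220; ordering cost = 32.220 × €159 = €5,122.91
Average inventory = 419/2 = 209.5; holding cost = 209.5 × €28.1 = €5,886.95
Purchase cost = D·C = 13,500 × 120 = €1,620,000.00
Total = €5,122.91 + €5,886.95 + €1,620,000.00 = €1,631,009.86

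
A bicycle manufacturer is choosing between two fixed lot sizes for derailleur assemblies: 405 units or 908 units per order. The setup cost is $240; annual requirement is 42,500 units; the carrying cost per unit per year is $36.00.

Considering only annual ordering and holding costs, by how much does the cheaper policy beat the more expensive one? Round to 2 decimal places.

Annual cost at Q: ordering D·S/Q plus holding Q·H/2.
TC(405) = (42,500/405)×240 + (405/2)×36 = $32,475.19
TC(908) = (42,500/908)×240 + (908/2)×36 = $27,577.48
|ΔTC| = |$32,475.19 − $27,577.48| = $4,897.71

$4,897.71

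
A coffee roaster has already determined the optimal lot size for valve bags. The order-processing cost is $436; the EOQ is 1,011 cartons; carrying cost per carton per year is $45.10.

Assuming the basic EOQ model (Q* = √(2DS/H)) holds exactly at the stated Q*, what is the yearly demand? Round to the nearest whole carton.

From Q* = √(2DS/H) ⇒ Q*² = 2DS/H.
D = Q²H / (2S) = 1,011² × 45.1 / (2 × 436) = 52,864.29

52,864 cartons per year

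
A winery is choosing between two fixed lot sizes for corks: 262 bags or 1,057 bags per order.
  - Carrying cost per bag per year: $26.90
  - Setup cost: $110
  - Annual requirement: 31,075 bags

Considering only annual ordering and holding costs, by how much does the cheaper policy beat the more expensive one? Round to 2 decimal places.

$879.91

TC(Q) = (D/Q)S + (Q/2)H
TC(262) = (31,075/262)×110 + (262/2)×26.9 = $16,570.66
TC(1,057) = (31,075/1,057)×110 + (1,057/2)×26.9 = $17,450.57
|ΔTC| = |$16,570.66 − $17,450.57| = $879.91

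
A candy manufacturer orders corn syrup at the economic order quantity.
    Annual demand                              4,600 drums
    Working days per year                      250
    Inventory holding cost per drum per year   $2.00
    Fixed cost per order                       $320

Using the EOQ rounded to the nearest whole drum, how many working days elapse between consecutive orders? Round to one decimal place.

65.9 days

Q* = √(2·D·S / H) = √(2·4,600·320 / 2) = √1,472,000.0 ≈ 1,213.26 → Q = 1,213 drums
T = Q/D × 250 days = 1,213/4,600 × 250 = 65.924 days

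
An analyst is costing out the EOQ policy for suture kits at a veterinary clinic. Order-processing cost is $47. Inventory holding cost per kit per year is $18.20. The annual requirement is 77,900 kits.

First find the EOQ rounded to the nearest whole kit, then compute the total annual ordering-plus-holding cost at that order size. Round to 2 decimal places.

$11,544.32

Optimal lot size Q* = (2 × 77,900 × $47 / $18.2)^½ ≈ 634.30 → Q = 634 kits
Annual ordering cost = (D/Q)·S = (77,900/634) × 47 = $5,774.92
Annual holding cost  = (Q/2)·H = (634/2) × 18.2 = $5,769.40
Total = $5,774.92 + $5,769.40 = $11,544.32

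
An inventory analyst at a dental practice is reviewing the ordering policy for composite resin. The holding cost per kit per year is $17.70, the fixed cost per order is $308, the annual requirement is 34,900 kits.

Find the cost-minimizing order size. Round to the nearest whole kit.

1,102 kits

EOQ = √(2DS/H) = √(2 × 34,900 × 308 / 17.7)
    = √(1,214,598.87) ≈ 1,102.09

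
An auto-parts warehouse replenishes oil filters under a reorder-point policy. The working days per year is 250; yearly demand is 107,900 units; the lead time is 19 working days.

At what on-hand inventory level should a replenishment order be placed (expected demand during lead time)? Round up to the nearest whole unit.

8,201 units

Daily demand d = 107,900 / 250 = 431.600 units/day
Demand during lead time = 431.600 × 19 = 8,200.40
Reorder point = 8,200.40 → round up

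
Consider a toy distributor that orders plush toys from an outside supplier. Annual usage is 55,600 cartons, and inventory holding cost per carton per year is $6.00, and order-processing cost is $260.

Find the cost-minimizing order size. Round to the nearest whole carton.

2,195 cartons

2DS/H = 2·55,600·260/6 = 4,818,666.67
EOQ = √4,818,666.67 ≈ 2,195.15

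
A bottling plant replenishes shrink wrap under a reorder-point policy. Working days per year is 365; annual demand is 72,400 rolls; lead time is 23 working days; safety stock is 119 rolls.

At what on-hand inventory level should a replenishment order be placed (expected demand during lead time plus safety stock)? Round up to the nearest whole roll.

4,682 rolls

Daily demand d = 72,400 / 365 = 198.356 rolls/day
Demand during lead time = 198.356 × 23 = 4,562.19
Reorder point = 4,562.19 + 119 = 4,681.19 → round up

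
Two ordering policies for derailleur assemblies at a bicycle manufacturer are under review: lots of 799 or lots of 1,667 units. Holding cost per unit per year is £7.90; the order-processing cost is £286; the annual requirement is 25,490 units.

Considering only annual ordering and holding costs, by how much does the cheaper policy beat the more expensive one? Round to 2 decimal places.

For each Q, cost = (D/Q)·S + (Q/2)·H.
TC(799) = (25,490/799)×286 + (799/2)×7.9 = £12,280.13
TC(1,667) = (25,490/1,667)×286 + (1,667/2)×7.9 = £10,957.86
|ΔTC| = |£12,280.13 − £10,957.86| = £1,322.27

£1,322.27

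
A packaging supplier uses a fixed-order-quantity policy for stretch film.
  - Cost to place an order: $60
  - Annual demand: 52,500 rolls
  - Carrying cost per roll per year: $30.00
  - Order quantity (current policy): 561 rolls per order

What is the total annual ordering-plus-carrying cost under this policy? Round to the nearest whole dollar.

Orders/yr = 52,500/561 = 93.583; ordering cost = 93.583 × $60 = $5,614.97
Average inventory = 561/2 = 280.5; holding cost = 280.5 × $30 = $8,415.00
Total = $5,614.97 + $8,415.00 = $14,029.97

$14,030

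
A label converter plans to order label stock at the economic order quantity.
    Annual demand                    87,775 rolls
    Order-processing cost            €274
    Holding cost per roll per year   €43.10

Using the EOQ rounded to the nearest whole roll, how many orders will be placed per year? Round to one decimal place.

Q* = √(2·D·S / H) = √(2·87,775·274 / 43.1) = √1,116,025.5 ≈ 1,056.42 → Q = 1,056
N = D/Q = 87,775/1,056 ≈ 83.120 orders/yr

83.1 orders per year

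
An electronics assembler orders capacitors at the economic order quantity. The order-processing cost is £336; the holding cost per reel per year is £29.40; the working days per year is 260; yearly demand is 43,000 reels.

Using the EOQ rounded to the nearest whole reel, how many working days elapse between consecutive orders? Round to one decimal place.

2DS/H = 2·43,000·336/29.4 = 982,857.14
EOQ = √982,857.14 ≈ 991.39 → Q = 991 reels
T = Q/D × 260 days = 991/43,000 × 260 = 5.992 days

6.0 days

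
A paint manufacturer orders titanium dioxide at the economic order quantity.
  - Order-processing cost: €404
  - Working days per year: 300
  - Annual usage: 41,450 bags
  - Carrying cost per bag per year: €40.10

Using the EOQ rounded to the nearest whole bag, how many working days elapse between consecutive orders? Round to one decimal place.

Q* = √(2·D·S / H) = √(2·41,450·404 / 40.1) = √835,202.0 ≈ 913.89 → Q = 914 bags
Days between orders = 300 / (D/Q) = 300 / 45.350 ≈ 6.615

6.6 days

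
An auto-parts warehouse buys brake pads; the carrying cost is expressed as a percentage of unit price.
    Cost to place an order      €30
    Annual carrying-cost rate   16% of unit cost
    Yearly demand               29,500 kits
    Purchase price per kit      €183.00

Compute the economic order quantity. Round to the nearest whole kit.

246 kits

Holding cost per kit per year: H = 16% × €183 = €29.2800
2DS/H = 2·29,500·30/29.28 = 60,450.82
EOQ = √60,450.82 ≈ 245.87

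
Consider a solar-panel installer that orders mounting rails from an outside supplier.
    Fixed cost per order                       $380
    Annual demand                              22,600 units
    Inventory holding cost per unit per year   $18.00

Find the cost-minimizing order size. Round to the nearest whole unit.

Q* = √(2·D·S / H) = √(2·22,600·380 / 18) = √954,222.2 ≈ 976.84

977 units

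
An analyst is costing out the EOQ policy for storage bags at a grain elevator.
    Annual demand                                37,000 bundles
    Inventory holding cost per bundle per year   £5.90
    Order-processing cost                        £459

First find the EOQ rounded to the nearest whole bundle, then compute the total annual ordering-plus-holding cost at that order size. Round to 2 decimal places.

Optimal lot size Q* = (2 × 37,000 × £459 / £5.9)^½ ≈ 2,399.36 → Q = 2,399 bundles
Ordering: D/Q × S = 37,000/2,399 × £459 = £7,079.20
Holding:  Q/2 × H = 2,399/2 × £5.9 = £7,077.05
Total = £7,079.20 + £7,077.05 = £14,156.25

£14,156.25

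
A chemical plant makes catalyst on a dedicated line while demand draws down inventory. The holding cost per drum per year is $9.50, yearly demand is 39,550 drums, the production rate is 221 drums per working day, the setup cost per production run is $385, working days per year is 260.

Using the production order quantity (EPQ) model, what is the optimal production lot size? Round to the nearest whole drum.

3,207 drums

d = 39,550/260 = 152.1154 drums/day;  effective holding cost H(1 − d/p) = 9.5·(1 − 152.1154/221) = 2.96110
Q* = √(2DS / H_eff) = √(2·39,550·385 / 2.96110) ≈ 3,206.95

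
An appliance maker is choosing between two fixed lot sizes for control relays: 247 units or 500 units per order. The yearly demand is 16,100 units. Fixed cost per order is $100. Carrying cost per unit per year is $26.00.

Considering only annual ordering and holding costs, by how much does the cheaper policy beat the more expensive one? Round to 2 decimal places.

For each Q, cost = (D/Q)·S + (Q/2)·H.
TC(247) = (16,100/247)×100 + (247/2)×26 = $9,729.22
TC(500) = (16,100/500)×100 + (500/2)×26 = $9,720.00
|ΔTC| = |$9,729.22 − $9,720.00| = $9.22

$9.22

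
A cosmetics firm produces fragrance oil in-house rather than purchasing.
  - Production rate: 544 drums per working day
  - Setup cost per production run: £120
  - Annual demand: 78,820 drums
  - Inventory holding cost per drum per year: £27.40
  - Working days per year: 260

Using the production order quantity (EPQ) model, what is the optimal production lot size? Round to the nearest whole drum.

Daily demand d = 78,820/260 = 303.154; p = 544; 1 − d/p = 0.44273
EPQ = √(2DS / (H(1 − d/p)))
    = √(2 × 78,820 × 120 / (27.4 × 0.44273)) ≈ 1,248.76

1,249 drums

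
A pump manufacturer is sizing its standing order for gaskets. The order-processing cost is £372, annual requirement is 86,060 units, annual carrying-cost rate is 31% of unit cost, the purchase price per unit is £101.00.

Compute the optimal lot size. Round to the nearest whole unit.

H = i·C = 0.31 × £101 = £31.3100 per unit-year
EOQ = √(2DS/H) = √(2 × 86,060 × 372 / 31.31)
    = √(2,044,990.10) ≈ 1,430.03

1,430 units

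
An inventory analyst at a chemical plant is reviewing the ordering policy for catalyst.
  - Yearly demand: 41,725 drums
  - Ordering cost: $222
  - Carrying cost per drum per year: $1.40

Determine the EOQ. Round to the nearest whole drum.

3,638 drums

Optimal lot size Q* = (2 × 41,725 × $222 / $1.4)^½ ≈ 3,637.69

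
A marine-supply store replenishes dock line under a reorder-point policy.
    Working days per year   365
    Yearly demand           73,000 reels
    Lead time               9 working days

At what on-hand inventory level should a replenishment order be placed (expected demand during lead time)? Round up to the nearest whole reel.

1,800 reels

Daily demand d = 73,000 / 365 = 200.000 reels/day
Demand during lead time = 200.000 × 9 = 1,800.00
Reorder point = 1,800.00 → round up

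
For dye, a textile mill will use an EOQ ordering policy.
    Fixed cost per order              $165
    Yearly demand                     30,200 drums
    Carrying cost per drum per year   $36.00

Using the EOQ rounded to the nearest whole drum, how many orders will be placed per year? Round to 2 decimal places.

Q* = √(2·D·S / H) = √(2·30,200·165 / 36) = √276,833.3 ≈ 526.15 → Q = 526
Orders per year = D/Q = 30,200 / 526 = 57.414

57.41 orders per year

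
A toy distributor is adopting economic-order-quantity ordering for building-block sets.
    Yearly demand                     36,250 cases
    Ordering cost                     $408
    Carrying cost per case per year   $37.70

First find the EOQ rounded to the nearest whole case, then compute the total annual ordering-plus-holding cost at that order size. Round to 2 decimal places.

Optimal lot size Q* = (2 × 36,250 × $408 / $37.7)^½ ≈ 885.79 → Q = 886 cases
Orders/yr = 36,250/886 = 40.914; ordering cost = 40.914 × $408 = $16,693.00
Average inventory = 886/2 = 443; holding cost = 443 × $37.7 = $16,701.10
Total = $16,693.00 + $16,701.10 = $33,394.10

$33,394.10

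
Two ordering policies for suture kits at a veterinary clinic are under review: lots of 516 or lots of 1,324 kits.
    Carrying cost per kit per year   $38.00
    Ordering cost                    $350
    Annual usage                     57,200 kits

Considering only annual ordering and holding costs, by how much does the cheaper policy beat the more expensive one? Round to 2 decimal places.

TC(Q) = (D/Q)S + (Q/2)H
TC(516) = (57,200/516)×350 + (516/2)×38 = $48,602.45
TC(1,324) = (57,200/1,324)×350 + (1,324/2)×38 = $40,276.85
Lots of 1,324 are cheaper by $8,325.60.

$8,325.60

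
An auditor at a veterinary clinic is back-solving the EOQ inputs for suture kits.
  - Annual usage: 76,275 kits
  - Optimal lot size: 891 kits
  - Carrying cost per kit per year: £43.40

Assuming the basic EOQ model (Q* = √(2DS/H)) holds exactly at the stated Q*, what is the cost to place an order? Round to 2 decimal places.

From Q* = √(2DS/H) ⇒ Q*² = 2DS/H.
S = Q²H / (2D) = 891² × 43.4 / (2 × 76,275) = 225.8567

£225.86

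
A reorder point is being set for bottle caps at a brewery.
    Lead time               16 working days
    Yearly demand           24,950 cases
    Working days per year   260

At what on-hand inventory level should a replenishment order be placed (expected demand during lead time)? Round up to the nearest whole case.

Daily demand d = 24,950 / 260 = 95.962 cases/day
Demand during lead time = 95.962 × 16 = 1,535.38
Reorder point = 1,535.38 → round up

1,536 cases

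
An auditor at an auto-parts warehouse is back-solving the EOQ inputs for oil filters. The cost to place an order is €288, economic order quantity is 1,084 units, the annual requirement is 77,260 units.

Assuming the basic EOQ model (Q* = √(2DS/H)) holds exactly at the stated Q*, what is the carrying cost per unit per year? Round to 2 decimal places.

€37.87

EOQ relation: Q² = 2DS/H, so rearrange for the unknown.
H = 2DS / Q² = 2 × 77,260 × 288 / 1,084² = 37.8720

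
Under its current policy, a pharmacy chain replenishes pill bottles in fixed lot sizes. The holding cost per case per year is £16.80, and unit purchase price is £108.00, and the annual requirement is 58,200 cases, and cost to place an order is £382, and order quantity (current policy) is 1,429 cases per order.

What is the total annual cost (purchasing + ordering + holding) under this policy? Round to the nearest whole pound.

Orders/yr = 58,200/1,429 = 40.728; ordering cost = 40.728 × £382 = £15,558.01
Average inventory = 1,429/2 = 714.5; holding cost = 714.5 × £16.8 = £12,003.60
Purchase cost = D·C = 58,200 × 108 = £6,285,600.00
Total = £15,558.01 + £12,003.60 + £6,285,600.00 = £6,313,161.61

£6,313,162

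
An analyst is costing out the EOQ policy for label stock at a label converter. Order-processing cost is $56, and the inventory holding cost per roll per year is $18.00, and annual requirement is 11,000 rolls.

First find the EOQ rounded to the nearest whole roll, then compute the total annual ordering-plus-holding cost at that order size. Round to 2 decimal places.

Optimal lot size Q* = (2 × 11,000 × $56 / $18)^½ ≈ 261.62 → Q = 262 rolls
Annual ordering cost = (D/Q)·S = (11,000/262) × 56 = $2,351.15
Annual holding cost  = (Q/2)·H = (262/2) × 18 = $2,358.00
Total = $2,351.15 + $2,358.00 = $4,709.15

$4,709.15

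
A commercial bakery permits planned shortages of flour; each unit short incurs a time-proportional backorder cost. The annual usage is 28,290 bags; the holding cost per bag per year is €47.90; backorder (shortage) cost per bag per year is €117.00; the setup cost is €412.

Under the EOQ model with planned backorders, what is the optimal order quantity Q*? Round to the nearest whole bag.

828 bags

Q* = √(2DS/H) · √((H + b)/b)
   = √(2 × 28,290 × 412 / 47.9) · √((47.9 + 117) / 117)
   = 697.609 × 1.1872 ≈ 828.19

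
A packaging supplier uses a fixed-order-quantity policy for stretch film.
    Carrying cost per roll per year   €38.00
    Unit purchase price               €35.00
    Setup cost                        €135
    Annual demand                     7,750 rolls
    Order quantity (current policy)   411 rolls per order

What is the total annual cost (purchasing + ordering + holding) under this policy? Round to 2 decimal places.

Orders/yr = 7,750/411 = 18.856; ordering cost = 18.856 × €135 = €2,545.62
Average inventory = 411/2 = 205.5; holding cost = 205.5 × €38 = €7,809.00
Purchase cost = D·C = 7,750 × 35 = €271,250.00
Total = €2,545.62 + €7,809.00 + €271,250.00 = €281,604.62

€281,604.62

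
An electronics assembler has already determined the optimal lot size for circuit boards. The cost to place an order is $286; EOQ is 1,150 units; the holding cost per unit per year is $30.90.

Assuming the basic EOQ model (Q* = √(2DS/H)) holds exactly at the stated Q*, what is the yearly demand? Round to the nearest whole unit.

EOQ relation: Q² = 2DS/H, so rearrange for the unknown.
D = Q²H / (2S) = 1,150² × 30.9 / (2 × 286) = 71,442.74

71,443 units per year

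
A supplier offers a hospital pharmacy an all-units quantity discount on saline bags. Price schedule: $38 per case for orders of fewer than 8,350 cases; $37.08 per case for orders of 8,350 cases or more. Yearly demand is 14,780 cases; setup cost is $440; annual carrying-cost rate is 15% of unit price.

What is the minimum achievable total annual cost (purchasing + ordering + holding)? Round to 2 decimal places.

$570,250.25

H₁ = 15%×$38 = $5.7000;  H₂ = 15%×$37.08 = $5.5620
EOQ₁ = √(2×14,780×440/5.7000) = 1,510.57  (< 8,350, feasible at tier 1)
EOQ₂ = √(2×14,780×440/5.5620) = 1,529.20  (< 8,350 → use Q = 8,350 at tier-2 price)
TC(tier 1 (EOQ₁), Q≈1,510.6) = $570,250.25
TC(tier 2, Q≈8,350.0) = $572,042.58
Minimum at tier 1 (EOQ₁): $570,250.25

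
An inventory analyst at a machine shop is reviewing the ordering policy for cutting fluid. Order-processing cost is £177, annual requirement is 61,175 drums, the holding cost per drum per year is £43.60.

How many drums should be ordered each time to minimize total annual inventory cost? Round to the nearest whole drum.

Q* = √(2·D·S / H) = √(2·61,175·177 / 43.6) = √496,696.1 ≈ 704.77

705 drums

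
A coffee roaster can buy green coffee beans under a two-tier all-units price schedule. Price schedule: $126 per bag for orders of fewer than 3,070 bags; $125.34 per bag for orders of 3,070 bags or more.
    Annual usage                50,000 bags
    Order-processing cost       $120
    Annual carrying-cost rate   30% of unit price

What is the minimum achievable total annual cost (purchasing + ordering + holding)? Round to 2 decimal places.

H₁ = 30%×$126 = $37.8000;  H₂ = 30%×$125.34 = $37.6020
EOQ₁ = √(2×50,000×120/37.8000) = 563.44  (< 3,070, feasible at tier 1)
EOQ₂ = √(2×50,000×120/37.6020) = 564.92  (< 3,070 → use Q = 3,070 at tier-2 price)
TC(tier 1 (EOQ₁), Q≈563.4) = $6,321,297.89
TC(tier 2, Q≈3,070.0) = $6,326,673.47
Minimum at tier 1 (EOQ₁): $6,321,297.89

$6,321,297.89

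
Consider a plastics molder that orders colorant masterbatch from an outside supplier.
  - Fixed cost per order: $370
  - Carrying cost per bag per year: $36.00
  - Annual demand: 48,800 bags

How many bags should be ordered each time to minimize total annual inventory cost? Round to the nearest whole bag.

1,002 bags

Optimal lot size Q* = (2 × 48,800 × $370 / $36)^½ ≈ 1,001.55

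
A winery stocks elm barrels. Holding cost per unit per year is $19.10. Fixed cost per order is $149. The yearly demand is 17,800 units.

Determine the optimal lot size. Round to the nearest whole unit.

2DS/H = 2·17,800·149/19.1 = 277,717.28
EOQ = √277,717.28 ≈ 526.99

527 units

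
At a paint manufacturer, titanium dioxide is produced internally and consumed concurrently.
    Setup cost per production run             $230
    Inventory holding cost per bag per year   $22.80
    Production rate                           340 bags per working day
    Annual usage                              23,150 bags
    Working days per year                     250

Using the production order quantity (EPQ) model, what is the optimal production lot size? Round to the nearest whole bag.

801 bags

Daily demand d = 23,150/250 = 92.600; p = 340; 1 − d/p = 0.72765
EPQ = √(2DS / (H(1 − d/p)))
    = √(2 × 23,150 × 230 / (22.8 × 0.72765)) ≈ 801.17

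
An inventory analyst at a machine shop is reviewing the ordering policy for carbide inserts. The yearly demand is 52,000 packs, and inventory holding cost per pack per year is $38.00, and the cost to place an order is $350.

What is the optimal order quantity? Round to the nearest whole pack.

979 packs

EOQ = √(2DS/H) = √(2 × 52,000 × 350 / 38)
    = √(957,894.74) ≈ 978.72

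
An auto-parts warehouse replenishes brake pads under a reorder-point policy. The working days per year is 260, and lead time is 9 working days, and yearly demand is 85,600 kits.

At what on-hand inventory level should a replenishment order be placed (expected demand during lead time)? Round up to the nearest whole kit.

2,964 kits

Daily demand d = 85,600 / 260 = 329.231 kits/day
Demand during lead time = 329.231 × 9 = 2,963.08
Reorder point = 2,963.08 → round up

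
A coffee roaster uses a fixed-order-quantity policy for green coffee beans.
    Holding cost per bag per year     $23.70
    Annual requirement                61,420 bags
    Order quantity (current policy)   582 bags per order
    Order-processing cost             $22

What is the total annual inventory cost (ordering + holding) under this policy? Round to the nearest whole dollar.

Annual ordering cost = (D/Q)·S = (61,420/582) × 22 = $2,321.72
Annual holding cost  = (Q/2)·H = (582/2) × 23.7 = $6,896.70
Total = $2,321.72 + $6,896.70 = $9,218.42

$9,218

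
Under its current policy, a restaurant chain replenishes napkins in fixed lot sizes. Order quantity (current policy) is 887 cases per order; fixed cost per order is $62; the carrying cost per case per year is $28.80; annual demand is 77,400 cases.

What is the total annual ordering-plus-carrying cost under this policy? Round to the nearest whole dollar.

$18,183

Annual ordering cost = (D/Q)·S = (77,400/887) × 62 = $5,410.15
Annual holding cost  = (Q/2)·H = (887/2) × 28.8 = $12,772.80
Total = $5,410.15 + $12,772.80 = $18,182.95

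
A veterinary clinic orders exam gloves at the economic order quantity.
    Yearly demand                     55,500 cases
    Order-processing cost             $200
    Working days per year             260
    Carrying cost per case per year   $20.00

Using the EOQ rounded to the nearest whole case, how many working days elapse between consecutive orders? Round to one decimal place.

Optimal lot size Q* = (2 × 55,500 × $200 / $20)^½ ≈ 1,053.57 → Q = 1,054 cases
T = Q/D × 260 days = 1,054/55,500 × 260 = 4.938 days

4.9 days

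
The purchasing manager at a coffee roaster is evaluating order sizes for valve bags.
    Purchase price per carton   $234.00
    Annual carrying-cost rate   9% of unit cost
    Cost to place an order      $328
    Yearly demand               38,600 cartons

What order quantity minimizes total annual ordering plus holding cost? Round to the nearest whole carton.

Carrying cost H = $234 × 9% = $21.0600/carton/yr
Q* = √(2·D·S / H) = √(2·38,600·328 / 21.06) = √1,202,355.2 ≈ 1,096.52

1,097 cartons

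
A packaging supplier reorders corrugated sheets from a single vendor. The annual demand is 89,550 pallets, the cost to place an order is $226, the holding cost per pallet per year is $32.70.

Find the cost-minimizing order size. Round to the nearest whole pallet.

1,113 pallets

Optimal lot size Q* = (2 × 89,550 × $226 / $32.7)^½ ≈ 1,112.57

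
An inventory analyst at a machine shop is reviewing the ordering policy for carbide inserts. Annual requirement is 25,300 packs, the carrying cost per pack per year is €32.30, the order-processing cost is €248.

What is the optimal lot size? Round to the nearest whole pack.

623 packs

Optimal lot size Q* = (2 × 25,300 × €248 / €32.3)^½ ≈ 623.30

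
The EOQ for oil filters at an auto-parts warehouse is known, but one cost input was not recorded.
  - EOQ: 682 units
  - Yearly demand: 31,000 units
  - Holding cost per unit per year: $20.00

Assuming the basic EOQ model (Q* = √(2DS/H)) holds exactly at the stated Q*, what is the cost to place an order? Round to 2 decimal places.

$150.04

Since Q* = (2DS/H)^½, squaring gives Q*²·H = 2DS.
S = Q²H / (2D) = 682² × 20 / (2 × 31,000) = 150.0400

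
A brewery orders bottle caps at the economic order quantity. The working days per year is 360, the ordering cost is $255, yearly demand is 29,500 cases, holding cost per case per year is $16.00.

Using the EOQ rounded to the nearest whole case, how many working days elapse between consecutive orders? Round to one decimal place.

2DS/H = 2·29,500·255/16 = 940,312.50
EOQ = √940,312.50 ≈ 969.70 → Q = 970 cases
Cycle time = (working days × Q)/D = (360 × 970) / 29,500 = 11.837 days

11.8 days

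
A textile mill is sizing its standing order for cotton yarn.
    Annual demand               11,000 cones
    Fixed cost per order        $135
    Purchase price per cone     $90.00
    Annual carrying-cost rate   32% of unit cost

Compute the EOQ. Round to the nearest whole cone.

321 cones

Holding cost per cone per year: H = 32% × $90 = $28.8000
Q* = √(2·D·S / H) = √(2·11,000·135 / 28.8) = √103,125.0 ≈ 321.13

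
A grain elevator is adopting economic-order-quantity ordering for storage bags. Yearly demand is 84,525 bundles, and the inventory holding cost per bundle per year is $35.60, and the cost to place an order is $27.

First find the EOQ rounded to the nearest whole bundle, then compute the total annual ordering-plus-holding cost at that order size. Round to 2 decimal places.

$12,747.19

Q* = √(2·D·S / H) = √(2·84,525·27 / 35.6) = √128,212.1 ≈ 358.07 → Q = 358 bundles
Annual ordering cost = (D/Q)·S = (84,525/358) × 27 = $6,374.79
Annual holding cost  = (Q/2)·H = (358/2) × 35.6 = $6,372.40
Total = $6,374.79 + $6,372.40 = $12,747.19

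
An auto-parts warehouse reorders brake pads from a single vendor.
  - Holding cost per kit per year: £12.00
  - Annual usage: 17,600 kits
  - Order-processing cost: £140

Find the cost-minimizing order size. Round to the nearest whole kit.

641 kits

2DS/H = 2·17,600·140/12 = 410,666.67
EOQ = √410,666.67 ≈ 640.83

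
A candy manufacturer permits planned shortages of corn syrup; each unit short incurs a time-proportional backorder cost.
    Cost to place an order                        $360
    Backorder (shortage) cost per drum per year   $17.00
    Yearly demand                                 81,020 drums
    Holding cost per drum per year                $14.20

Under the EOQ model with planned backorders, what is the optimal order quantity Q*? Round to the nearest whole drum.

Basic EOQ = √(2·81,020·360/14.2) = 2,026.834
Backorder adjustment √((H+b)/b) = √((14.2+17)/17) = 1.3547
Q* = 2,026.834 × 1.3547 ≈ 2,745.81

2,746 drums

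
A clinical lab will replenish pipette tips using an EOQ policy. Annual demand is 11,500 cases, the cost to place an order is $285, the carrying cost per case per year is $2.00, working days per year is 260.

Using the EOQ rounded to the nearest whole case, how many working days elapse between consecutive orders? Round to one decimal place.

40.9 days

Q* = √(2·D·S / H) = √(2·11,500·285 / 2) = √3,277,500.0 ≈ 1,810.39 → Q = 1,810 cases
Days between orders = 260 / (D/Q) = 260 / 6.354 ≈ 40.922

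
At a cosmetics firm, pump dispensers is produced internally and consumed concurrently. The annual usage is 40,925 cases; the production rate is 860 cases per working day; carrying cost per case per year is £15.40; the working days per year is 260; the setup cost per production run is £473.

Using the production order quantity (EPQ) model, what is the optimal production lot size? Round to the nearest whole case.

1,754 cases

d = 40,925/260 = 157.4038 cases/day;  effective holding cost H(1 − d/p) = 15.4·(1 − 157.4038/860) = 12.58137
Q* = √(2DS / H_eff) = √(2·40,925·473 / 12.58137) ≈ 1,754.19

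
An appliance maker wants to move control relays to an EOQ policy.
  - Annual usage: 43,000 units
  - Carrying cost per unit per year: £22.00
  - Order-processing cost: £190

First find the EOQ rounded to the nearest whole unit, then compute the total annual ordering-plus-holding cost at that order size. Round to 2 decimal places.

£18,959.96

Optimal lot size Q* = (2 × 43,000 × £190 / £22)^½ ≈ 861.82 → Q = 862 units
Ordering: D/Q × S = 43,000/862 × £190 = £9,477.96
Holding:  Q/2 × H = 862/2 × £22 = £9,482.00
Total = £9,477.96 + £9,482.00 = £18,959.96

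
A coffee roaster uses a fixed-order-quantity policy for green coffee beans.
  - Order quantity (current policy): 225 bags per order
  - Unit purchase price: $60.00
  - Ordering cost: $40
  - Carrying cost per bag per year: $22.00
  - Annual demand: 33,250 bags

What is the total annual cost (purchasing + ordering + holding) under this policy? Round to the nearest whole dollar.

Ordering: D/Q × S = 33,250/225 × $40 = $5,911.11
Holding:  Q/2 × H = 225/2 × $22 = $2,475.00
Purchase cost = D·C = 33,250 × 60 = $1,995,000.00
Total = $5,911.11 + $2,475.00 + $1,995,000.00 = $2,003,386.11

$2,003,386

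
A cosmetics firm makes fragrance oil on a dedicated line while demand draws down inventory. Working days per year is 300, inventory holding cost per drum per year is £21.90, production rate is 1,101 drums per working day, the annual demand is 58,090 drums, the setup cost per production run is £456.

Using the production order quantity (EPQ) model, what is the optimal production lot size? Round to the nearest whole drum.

1,713 drums

Daily demand d = 58,090/300 = 193.633; p = 1101; 1 − d/p = 0.82413
EPQ = √(2DS / (H(1 − d/p)))
    = √(2 × 58,090 × 456 / (21.9 × 0.82413)) ≈ 1,713.28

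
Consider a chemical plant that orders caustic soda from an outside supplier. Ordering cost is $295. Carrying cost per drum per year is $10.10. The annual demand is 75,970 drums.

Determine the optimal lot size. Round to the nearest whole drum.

2,107 drums

Optimal lot size Q* = (2 × 75,970 × $295 / $10.1)^½ ≈ 2,106.62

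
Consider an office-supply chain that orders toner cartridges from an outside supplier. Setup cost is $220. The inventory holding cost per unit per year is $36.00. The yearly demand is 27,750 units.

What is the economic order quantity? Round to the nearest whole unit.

582 units

Q* = √(2·D·S / H) = √(2·27,750·220 / 36) = √339,166.7 ≈ 582.38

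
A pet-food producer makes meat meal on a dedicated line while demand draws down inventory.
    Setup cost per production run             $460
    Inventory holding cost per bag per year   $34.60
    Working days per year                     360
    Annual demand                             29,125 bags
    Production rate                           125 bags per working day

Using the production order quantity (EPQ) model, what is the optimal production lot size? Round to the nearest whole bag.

1,482 bags

Daily demand d = 29,125/360 = 80.903; p = 125; 1 − d/p = 0.35278
EPQ = √(2DS / (H(1 − d/p)))
    = √(2 × 29,125 × 460 / (34.6 × 0.35278)) ≈ 1,481.62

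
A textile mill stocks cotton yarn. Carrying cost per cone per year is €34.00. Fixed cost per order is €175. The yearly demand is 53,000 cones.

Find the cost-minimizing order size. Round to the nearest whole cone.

739 cones

Optimal lot size Q* = (2 × 53,000 × €175 / €34)^½ ≈ 738.64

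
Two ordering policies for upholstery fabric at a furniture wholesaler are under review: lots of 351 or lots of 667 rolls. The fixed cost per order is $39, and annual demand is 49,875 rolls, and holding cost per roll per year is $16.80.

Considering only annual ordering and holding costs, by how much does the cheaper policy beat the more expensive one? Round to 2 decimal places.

$28.96

TC(Q) = (D/Q)S + (Q/2)H
TC(351) = (49,875/351)×39 + (351/2)×16.8 = $8,490.07
TC(667) = (49,875/667)×39 + (667/2)×16.8 = $8,519.03
|ΔTC| = |$8,490.07 − $8,519.03| = $28.96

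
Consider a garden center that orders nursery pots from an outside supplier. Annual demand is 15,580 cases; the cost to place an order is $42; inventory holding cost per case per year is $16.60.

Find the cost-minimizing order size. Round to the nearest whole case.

281 cases

EOQ = √(2DS/H) = √(2 × 15,580 × 42 / 16.6)
    = √(78,838.55) ≈ 280.78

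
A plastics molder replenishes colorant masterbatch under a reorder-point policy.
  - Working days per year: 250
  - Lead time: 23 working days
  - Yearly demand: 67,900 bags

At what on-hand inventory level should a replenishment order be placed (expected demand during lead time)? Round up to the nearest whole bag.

Daily demand d = 67,900 / 250 = 271.600 bags/day
Demand during lead time = 271.600 × 23 = 6,246.80
Reorder point = 6,246.80 → round up

6,247 bags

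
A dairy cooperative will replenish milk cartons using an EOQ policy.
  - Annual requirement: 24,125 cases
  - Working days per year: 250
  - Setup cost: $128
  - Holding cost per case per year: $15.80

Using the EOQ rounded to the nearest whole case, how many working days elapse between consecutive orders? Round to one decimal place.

6.5 days

EOQ = √(2DS/H) = √(2 × 24,125 × 128 / 15.8)
    = √(390,886.08) ≈ 625.21 → Q = 625 cases
T = Q/D × 250 days = 625/24,125 × 250 = 6.477 days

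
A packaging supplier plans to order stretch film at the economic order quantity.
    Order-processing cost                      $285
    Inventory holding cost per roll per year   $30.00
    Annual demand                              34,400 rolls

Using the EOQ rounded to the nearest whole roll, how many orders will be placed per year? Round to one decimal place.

2DS/H = 2·34,400·285/30 = 653,600.00
EOQ = √653,600.00 ≈ 808.46 → Q = 808
N = D/Q = 34,400/808 ≈ 42.574 orders/yr

42.6 orders per year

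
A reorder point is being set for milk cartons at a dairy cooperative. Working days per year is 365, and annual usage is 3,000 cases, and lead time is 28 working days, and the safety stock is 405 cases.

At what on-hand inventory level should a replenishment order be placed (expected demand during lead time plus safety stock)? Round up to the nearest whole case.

636 cases

Daily demand d = 3,000 / 365 = 8.219 cases/day
Demand during lead time = 8.219 × 28 = 230.14
Reorder point = 230.14 + 405 = 635.14 → round up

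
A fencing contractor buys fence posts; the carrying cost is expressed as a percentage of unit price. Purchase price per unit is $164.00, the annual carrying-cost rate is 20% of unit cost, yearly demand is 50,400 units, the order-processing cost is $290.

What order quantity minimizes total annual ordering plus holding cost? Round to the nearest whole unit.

944 units

H = i·C = 0.2 × $164 = $32.8000 per unit-year
Q* = √(2·D·S / H) = √(2·50,400·290 / 32.8) = √891,219.5 ≈ 944.04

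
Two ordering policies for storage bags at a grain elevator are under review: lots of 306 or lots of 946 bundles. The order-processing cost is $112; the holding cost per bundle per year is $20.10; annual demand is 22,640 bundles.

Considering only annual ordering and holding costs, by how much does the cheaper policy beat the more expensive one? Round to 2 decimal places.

For each Q, cost = (D/Q)·S + (Q/2)·H.
TC(306) = (22,640/306)×112 + (306/2)×20.1 = $11,361.84
TC(946) = (22,640/946)×112 + (946/2)×20.1 = $12,187.72
|ΔTC| = |$11,361.84 − $12,187.72| = $825.89

$825.89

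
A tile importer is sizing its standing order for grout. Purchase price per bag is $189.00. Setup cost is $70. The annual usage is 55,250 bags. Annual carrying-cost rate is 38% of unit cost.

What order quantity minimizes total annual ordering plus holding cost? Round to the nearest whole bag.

Holding cost per bag per year: H = 38% × $189 = $71.8200
2DS/H = 2·55,250·70/71.82 = 107,699.81
EOQ = √107,699.81 ≈ 328.18

328 bags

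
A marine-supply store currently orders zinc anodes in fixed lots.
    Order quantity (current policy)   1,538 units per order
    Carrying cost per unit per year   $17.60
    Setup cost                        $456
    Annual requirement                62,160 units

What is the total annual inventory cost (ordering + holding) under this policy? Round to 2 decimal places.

Orders/yr = 62,160/1,538 = 40.416; ordering cost = 40.416 × $456 = $18,429.75
Average inventory = 1,538/2 = 769; holding cost = 769 × $17.6 = $13,534.40
Total = $18,429.75 + $13,534.40 = $31,964.15

$31,964.15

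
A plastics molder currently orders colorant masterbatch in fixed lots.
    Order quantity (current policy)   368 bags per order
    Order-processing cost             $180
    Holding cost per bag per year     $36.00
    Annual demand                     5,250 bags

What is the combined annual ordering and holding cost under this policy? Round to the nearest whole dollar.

Annual ordering cost = (D/Q)·S = (5,250/368) × 180 = $2,567.93
Annual holding cost  = (Q/2)·H = (368/2) × 36 = $6,624.00
Total = $2,567.93 + $6,624.00 = $9,191.93

$9,192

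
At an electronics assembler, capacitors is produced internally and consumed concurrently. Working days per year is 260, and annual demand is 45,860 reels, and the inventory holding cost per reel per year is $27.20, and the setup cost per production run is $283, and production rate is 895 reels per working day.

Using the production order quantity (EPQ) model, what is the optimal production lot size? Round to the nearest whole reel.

Daily demand d = 45,860/260 = 176.385; p = 895; 1 − d/p = 0.80292
EPQ = √(2DS / (H(1 − d/p)))
    = √(2 × 45,860 × 283 / (27.2 × 0.80292)) ≈ 1,090.19

1,090 reels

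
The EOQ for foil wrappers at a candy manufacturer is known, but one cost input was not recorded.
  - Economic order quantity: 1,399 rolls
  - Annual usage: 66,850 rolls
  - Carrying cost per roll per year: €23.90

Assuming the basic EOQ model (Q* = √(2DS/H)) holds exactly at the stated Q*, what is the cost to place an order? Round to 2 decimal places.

Since Q* = (2DS/H)^½, squaring gives Q*²·H = 2DS.
S = Q²H / (2D) = 1,399² × 23.9 / (2 × 66,850) = 349.8661

€349.87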